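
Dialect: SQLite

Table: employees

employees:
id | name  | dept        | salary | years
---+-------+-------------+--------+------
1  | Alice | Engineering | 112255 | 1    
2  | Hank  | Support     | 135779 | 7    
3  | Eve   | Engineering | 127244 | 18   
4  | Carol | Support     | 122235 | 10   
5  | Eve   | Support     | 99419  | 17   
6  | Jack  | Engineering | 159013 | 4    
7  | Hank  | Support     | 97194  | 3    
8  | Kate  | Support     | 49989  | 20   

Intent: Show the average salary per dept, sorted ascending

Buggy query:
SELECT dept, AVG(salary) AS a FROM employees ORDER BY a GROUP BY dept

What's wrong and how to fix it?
Bug: ORDER BY appears before GROUP BY; SQL clause order requires GROUP BY first

Fix: Move ORDER BY to the end, after GROUP BY

Corrected query:
SELECT dept, AVG(salary) AS a FROM employees GROUP BY dept ORDER BY a

Result:
dept        | a            
------------+--------------
Support     | 100923.2     
Engineering | 132837.333333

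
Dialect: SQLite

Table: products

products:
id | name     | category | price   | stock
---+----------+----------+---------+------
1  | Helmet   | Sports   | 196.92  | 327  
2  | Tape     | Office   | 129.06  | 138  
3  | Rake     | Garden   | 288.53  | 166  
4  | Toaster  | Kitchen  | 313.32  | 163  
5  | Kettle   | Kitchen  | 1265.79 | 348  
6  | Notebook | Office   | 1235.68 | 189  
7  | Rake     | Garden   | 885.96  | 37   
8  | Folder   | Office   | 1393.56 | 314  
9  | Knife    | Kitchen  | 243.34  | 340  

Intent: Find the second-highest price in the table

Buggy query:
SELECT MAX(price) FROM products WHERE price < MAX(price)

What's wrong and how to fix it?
Bug: The inner MAX is an aggregate inside WHERE, which is not allowed

Fix: Compute the overall MAX in a subquery, then take MAX of rows below it

Corrected query:
SELECT MAX(price) FROM products WHERE price < (SELECT MAX(price) FROM products)

Result:
MAX(price)
----------
1265.79   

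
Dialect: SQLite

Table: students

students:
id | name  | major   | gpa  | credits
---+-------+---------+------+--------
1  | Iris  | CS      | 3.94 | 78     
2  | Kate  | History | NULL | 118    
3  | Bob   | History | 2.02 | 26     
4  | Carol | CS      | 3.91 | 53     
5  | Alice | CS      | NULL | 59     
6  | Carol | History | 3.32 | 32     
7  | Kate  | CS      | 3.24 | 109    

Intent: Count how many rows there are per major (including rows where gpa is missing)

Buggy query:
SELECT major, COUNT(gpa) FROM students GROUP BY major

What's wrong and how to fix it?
Bug: COUNT(column) counts non-NULL values only; rows with NULL gpa aren't counted

Fix: Use COUNT(*) to count all rows regardless of NULL

Corrected query:
SELECT major, COUNT(*) FROM students GROUP BY major

Result:
major   | COUNT(*)
--------+---------
CS      | 4       
History | 3       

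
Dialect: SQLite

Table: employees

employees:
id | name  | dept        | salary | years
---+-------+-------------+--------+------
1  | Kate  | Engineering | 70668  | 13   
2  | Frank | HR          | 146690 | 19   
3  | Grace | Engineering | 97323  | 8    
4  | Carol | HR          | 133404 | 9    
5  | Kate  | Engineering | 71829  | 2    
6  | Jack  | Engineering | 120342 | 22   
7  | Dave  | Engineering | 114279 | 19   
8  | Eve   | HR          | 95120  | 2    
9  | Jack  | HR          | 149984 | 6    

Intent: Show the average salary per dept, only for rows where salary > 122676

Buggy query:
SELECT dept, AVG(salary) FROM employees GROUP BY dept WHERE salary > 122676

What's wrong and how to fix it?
Bug: WHERE cannot follow GROUP BY

Fix: Place WHERE between FROM and GROUP BY

Corrected query:
SELECT dept, AVG(salary) FROM employees WHERE salary > 122676 GROUP BY dept

Result:
dept | AVG(salary)  
-----+--------------
HR   | 143359.333333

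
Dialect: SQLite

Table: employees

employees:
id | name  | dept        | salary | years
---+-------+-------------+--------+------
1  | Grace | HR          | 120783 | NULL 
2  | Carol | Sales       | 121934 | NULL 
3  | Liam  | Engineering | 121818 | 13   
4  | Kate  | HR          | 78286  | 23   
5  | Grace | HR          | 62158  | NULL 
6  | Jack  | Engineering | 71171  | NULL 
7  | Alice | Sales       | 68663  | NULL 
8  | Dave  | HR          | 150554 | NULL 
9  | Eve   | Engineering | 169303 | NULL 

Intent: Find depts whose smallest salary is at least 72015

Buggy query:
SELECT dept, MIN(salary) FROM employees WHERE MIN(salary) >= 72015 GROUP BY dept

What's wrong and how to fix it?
Bug: MIN() in WHERE is a misuse of aggregate

Fix: Use HAVING for the per-group MIN condition

Corrected query:
SELECT dept, MIN(salary) FROM employees GROUP BY dept HAVING MIN(salary) >= 72015

Result:
(no rows)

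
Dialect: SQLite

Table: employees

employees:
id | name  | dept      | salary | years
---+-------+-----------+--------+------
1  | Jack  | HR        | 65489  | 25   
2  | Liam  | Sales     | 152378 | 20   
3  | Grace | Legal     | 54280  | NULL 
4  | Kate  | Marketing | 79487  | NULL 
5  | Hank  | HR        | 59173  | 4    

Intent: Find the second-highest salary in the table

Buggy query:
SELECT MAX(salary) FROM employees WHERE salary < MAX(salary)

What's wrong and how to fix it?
Bug: The inner MAX is an aggregate inside WHERE, which is not allowed

Fix: Put the inner MAX in a scalar subquery

Corrected query:
SELECT MAX(salary) FROM employees WHERE salary < (SELECT MAX(salary) FROM employees)

Result:
MAX(salary)
-----------
79487      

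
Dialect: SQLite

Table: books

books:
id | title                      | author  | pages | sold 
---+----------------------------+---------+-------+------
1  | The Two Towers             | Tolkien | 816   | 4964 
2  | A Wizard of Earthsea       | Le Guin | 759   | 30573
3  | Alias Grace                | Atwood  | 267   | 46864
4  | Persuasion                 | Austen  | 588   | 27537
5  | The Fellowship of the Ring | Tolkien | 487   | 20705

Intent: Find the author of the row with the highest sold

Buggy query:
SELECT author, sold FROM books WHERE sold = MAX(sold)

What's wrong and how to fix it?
Bug: WHERE is evaluated per row; an aggregate over the whole table isn't defined there

Fix: Wrap MAX in a scalar subquery so WHERE compares against a single value

Corrected query:
SELECT author, sold FROM books WHERE sold = (SELECT MAX(sold) FROM books)

Result:
author | sold 
-------+------
Atwood | 46864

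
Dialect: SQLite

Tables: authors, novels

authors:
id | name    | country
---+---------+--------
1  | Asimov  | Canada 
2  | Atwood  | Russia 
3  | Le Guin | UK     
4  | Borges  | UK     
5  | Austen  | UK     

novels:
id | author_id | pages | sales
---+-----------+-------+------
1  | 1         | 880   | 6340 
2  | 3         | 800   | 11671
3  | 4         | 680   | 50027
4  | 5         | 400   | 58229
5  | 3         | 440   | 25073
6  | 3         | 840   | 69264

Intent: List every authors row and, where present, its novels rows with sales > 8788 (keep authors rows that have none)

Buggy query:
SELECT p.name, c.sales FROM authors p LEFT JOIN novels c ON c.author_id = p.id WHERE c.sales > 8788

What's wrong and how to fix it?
Bug: Filtering c.sales in WHERE discards the NULL rows produced by LEFT JOIN, turning it into an inner join

Fix: Put 'c.sales > 8788' in the JOIN's ON clause instead of WHERE

Corrected query:
SELECT p.name, c.sales FROM authors p LEFT JOIN novels c ON c.author_id = p.id AND c.sales > 8788

Result:
name    | sales
--------+------
Asimov  | NULL 
Atwood  | NULL 
Le Guin | 11671
Le Guin | 25073
Le Guin | 69264
Borges  | 50027
Austen  | 58229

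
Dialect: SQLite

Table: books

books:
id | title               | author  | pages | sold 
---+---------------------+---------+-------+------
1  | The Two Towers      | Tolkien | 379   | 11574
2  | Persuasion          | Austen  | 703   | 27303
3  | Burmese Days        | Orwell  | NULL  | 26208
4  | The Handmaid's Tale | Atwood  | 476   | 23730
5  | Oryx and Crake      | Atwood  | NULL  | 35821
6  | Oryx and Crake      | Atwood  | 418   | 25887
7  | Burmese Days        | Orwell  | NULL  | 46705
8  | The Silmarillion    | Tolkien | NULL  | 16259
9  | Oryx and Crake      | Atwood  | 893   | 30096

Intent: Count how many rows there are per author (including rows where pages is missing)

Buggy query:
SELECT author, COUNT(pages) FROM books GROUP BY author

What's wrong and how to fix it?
Bug: COUNT(pages) skips NULLs, so groups with missing pages are undercounted

Fix: Use COUNT(*) to count all rows regardless of NULL

Corrected query:
SELECT author, COUNT(*) FROM books GROUP BY author

Result:
author  | COUNT(*)
--------+---------
Atwood  | 4       
Austen  | 1       
Orwell  | 2       
Tolkien | 2       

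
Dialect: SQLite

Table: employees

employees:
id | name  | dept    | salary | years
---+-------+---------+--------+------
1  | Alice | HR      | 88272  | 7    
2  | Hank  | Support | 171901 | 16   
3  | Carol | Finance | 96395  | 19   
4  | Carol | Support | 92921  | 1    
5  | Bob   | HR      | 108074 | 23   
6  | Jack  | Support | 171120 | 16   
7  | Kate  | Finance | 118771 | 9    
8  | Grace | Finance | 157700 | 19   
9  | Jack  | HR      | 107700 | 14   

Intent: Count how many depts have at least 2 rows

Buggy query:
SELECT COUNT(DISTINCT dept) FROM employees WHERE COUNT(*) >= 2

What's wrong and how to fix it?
Bug: COUNT(*) cannot appear in WHERE; the per-group count doesn't exist yet

Fix: Use a subquery that GROUPs and filters with HAVING, then count its rows

Corrected query:
SELECT COUNT(*) FROM (SELECT dept FROM employees GROUP BY dept HAVING COUNT(*) >= 2)

Result:
COUNT(*)
--------
3       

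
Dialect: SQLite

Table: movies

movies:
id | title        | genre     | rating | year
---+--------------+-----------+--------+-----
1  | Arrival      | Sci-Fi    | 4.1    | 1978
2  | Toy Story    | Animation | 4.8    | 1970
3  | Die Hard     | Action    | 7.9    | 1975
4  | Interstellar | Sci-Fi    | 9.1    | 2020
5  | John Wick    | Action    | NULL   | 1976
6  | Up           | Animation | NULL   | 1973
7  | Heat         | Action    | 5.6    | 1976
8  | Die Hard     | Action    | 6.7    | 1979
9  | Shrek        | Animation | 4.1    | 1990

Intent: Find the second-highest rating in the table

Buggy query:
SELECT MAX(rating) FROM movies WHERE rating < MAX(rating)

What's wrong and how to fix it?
Bug: The inner MAX is an aggregate inside WHERE, which is not allowed

Fix: Put the inner MAX in a scalar subquery

Corrected query:
SELECT MAX(rating) FROM movies WHERE rating < (SELECT MAX(rating) FROM movies)

Result:
MAX(rating)
-----------
7.9        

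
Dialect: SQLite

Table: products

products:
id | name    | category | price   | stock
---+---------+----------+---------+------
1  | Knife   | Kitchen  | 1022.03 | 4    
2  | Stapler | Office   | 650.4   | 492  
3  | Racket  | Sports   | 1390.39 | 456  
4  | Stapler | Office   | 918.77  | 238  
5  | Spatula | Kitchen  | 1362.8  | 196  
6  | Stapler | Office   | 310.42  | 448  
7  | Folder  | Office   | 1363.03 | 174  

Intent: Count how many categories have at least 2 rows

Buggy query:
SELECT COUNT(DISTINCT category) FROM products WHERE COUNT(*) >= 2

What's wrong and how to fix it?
Bug: COUNT(*) cannot appear in WHERE; the per-group count doesn't exist yet

Fix: Group first with HAVING COUNT(*) >= 2, then COUNT the resulting groups

Corrected query:
SELECT COUNT(*) FROM (SELECT category FROM products GROUP BY category HAVING COUNT(*) >= 2)

Result:
COUNT(*)
--------
2       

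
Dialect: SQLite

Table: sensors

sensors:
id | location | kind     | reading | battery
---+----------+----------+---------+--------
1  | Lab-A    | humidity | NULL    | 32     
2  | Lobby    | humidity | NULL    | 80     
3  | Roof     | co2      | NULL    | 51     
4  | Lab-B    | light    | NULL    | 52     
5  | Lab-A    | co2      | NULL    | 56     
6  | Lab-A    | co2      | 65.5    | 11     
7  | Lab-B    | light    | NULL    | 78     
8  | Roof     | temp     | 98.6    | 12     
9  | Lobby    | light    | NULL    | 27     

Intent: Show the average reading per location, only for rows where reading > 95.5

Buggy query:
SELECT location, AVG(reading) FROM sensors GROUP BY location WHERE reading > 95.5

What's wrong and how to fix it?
Bug: Row-level WHERE must come before GROUP BY in the clause order

Fix: Move the WHERE clause before GROUP BY

Corrected query:
SELECT location, AVG(reading) FROM sensors WHERE reading > 95.5 GROUP BY location

Result:
location | AVG(reading)
---------+-------------
Roof     | 98.6        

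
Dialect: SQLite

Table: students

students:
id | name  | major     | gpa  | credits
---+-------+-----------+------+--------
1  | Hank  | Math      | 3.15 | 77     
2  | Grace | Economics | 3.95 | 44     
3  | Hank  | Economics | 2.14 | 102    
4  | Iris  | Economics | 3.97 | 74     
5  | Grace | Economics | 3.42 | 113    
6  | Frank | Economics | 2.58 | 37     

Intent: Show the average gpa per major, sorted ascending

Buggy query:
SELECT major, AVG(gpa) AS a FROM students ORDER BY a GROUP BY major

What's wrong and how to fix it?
Bug: ORDER BY appears before GROUP BY; SQL clause order requires GROUP BY first

Fix: Reorder: SELECT … FROM … GROUP BY … ORDER BY …

Corrected query:
SELECT major, AVG(gpa) AS a FROM students GROUP BY major ORDER BY a

Result:
major     | a    
----------+------
Math      | 3.15 
Economics | 3.212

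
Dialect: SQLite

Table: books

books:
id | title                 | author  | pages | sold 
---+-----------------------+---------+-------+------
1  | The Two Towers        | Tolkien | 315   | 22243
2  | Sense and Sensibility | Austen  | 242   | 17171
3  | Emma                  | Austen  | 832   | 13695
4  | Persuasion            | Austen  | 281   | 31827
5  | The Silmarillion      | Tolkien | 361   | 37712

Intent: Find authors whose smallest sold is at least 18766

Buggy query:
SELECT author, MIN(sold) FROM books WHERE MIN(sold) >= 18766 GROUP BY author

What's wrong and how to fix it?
Bug: Aggregates like MIN are computed per group after WHERE runs

Fix: Replace WHERE with HAVING after the GROUP BY

Corrected query:
SELECT author, MIN(sold) FROM books GROUP BY author HAVING MIN(sold) >= 18766

Result:
author  | MIN(sold)
--------+----------
Tolkien | 22243    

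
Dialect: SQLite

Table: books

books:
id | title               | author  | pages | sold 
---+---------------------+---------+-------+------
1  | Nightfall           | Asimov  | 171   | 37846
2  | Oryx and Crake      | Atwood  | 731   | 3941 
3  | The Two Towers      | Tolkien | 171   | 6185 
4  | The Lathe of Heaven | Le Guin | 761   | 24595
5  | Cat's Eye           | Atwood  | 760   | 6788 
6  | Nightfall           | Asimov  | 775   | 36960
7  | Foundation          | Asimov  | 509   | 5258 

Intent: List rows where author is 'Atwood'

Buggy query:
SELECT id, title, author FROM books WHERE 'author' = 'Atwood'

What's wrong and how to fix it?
Bug: Single quotes denote string literals in SQL; the column name is being compared as a constant string

Fix: Remove the quotes around the column name (or use double quotes for an identifier)

Corrected query:
SELECT id, title, author FROM books WHERE author = 'Atwood'

Result:
id | title          | author
---+----------------+-------
2  | Oryx and Crake | Atwood
5  | Cat's Eye      | Atwood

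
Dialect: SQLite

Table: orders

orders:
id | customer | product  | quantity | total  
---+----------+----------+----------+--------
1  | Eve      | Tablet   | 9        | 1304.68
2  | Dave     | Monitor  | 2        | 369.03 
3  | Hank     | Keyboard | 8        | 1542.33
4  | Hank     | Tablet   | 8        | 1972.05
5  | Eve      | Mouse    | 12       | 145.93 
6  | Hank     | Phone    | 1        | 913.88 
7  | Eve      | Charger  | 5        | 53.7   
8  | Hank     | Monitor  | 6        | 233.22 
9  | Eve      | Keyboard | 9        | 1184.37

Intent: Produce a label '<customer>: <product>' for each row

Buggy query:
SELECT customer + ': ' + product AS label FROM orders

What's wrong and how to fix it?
Bug: SQLite uses || for string concatenation; + coerces text to numbers (yielding 0)

Fix: Use the || operator for string concatenation

Corrected query:
SELECT customer || ': ' || product AS label FROM orders

Result:
label         
--------------
Eve: Tablet   
Dave: Monitor 
Hank: Keyboard
Hank: Tablet  
Eve: Mouse    
Hank: Phone   
Eve: Charger  
Hank: Monitor 
Eve: Keyboard 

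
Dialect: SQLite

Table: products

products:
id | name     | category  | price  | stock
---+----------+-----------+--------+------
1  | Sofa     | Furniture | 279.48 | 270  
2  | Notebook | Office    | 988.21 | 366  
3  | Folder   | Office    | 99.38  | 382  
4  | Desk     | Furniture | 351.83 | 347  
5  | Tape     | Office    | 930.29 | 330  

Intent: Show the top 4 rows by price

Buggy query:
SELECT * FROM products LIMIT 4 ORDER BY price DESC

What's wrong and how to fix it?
Bug: ORDER BY cannot follow LIMIT; LIMIT is the final clause

Fix: Sort with ORDER BY, then apply LIMIT

Corrected query:
SELECT * FROM products ORDER BY price DESC LIMIT 4

Result:
id | name     | category  | price  | stock
---+----------+-----------+--------+------
2  | Notebook | Office    | 988.21 | 366  
5  | Tape     | Office    | 930.29 | 330  
4  | Desk     | Furniture | 351.83 | 347  
1  | Sofa     | Furniture | 279.48 | 270  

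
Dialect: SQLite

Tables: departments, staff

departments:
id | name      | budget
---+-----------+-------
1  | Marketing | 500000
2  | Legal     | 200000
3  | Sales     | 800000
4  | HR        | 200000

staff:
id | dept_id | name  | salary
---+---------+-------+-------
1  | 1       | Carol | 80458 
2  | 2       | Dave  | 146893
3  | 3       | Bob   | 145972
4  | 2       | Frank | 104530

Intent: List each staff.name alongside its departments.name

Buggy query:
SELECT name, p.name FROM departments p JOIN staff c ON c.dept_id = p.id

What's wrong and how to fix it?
Bug: Both tables have a 'name' column; the unqualified reference is ambiguous

Fix: Prefix ambiguous columns with the table alias

Corrected query:
SELECT c.name, p.name FROM departments p JOIN staff c ON c.dept_id = p.id

Result:
name  | name     
------+----------
Carol | Marketing
Dave  | Legal    
Bob   | Sales    
Frank | Legal    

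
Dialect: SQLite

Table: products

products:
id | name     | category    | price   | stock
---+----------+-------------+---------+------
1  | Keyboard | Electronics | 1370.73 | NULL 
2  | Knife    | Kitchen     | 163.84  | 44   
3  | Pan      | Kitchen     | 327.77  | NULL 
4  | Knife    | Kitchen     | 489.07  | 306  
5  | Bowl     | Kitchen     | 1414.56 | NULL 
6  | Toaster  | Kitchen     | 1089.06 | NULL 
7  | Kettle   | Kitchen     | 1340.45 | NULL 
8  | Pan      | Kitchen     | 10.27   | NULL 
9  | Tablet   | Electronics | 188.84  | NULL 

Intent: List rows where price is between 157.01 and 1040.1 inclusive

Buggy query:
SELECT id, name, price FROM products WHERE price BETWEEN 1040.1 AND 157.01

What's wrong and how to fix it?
Bug: BETWEEN expects the lower bound first; with 1040.1 AND 157.01 the range is empty

Fix: Swap the bounds so the smaller value comes first

Corrected query:
SELECT id, name, price FROM products WHERE price BETWEEN 157.01 AND 1040.1

Result:
id | name   | price 
---+--------+-------
2  | Knife  | 163.84
3  | Pan    | 327.77
4  | Knife  | 489.07
9  | Tablet | 188.84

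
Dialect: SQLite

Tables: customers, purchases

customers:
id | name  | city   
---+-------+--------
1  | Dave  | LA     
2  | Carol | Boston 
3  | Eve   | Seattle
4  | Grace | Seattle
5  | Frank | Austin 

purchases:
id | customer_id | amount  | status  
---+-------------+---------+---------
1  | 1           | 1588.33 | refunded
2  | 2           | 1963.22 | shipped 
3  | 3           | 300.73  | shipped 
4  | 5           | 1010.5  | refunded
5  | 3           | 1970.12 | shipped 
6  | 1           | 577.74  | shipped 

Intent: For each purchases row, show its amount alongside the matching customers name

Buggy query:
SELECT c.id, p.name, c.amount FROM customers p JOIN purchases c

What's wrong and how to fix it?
Bug: JOIN with no ON clause produces a cartesian product; every purchases row pairs with every customers row

Fix: Add ON c.customer_id = p.id to the JOIN

Corrected query:
SELECT c.id, p.name, c.amount FROM customers p JOIN purchases c ON c.customer_id = p.id

Result:
id | name  | amount 
---+-------+--------
1  | Dave  | 1588.33
2  | Carol | 1963.22
3  | Eve   | 300.73 
4  | Frank | 1010.5 
5  | Eve   | 1970.12
6  | Dave  | 577.74 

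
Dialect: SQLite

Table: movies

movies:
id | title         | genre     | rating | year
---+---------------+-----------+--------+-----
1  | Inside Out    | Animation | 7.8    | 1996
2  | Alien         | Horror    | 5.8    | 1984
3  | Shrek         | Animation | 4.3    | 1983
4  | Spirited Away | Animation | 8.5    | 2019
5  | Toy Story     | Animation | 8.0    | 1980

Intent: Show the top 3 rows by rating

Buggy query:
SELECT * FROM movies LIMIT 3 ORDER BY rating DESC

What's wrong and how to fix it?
Bug: ORDER BY cannot follow LIMIT; LIMIT is the final clause

Fix: Sort with ORDER BY, then apply LIMIT

Corrected query:
SELECT * FROM movies ORDER BY rating DESC LIMIT 3

Result:
id | title         | genre     | rating | year
---+---------------+-----------+--------+-----
4  | Spirited Away | Animation | 8.5    | 2019
5  | Toy Story     | Animation | 8      | 1980
1  | Inside Out    | Animation | 7.8    | 1996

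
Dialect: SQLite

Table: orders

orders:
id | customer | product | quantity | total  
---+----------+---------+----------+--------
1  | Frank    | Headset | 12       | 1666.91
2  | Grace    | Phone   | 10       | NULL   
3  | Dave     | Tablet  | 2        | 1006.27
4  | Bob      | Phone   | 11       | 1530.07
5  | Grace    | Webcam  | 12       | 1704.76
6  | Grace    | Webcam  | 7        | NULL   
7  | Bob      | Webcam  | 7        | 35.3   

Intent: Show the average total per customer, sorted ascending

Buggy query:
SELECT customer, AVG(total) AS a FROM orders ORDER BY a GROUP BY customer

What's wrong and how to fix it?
Bug: ORDER BY appears before GROUP BY; SQL clause order requires GROUP BY first

Fix: Move ORDER BY to the end, after GROUP BY

Corrected query:
SELECT customer, AVG(total) AS a FROM orders GROUP BY customer ORDER BY a

Result:
customer | a      
---------+--------
Bob      | 782.685
Dave     | 1006.27
Frank    | 1666.91
Grace    | 1704.76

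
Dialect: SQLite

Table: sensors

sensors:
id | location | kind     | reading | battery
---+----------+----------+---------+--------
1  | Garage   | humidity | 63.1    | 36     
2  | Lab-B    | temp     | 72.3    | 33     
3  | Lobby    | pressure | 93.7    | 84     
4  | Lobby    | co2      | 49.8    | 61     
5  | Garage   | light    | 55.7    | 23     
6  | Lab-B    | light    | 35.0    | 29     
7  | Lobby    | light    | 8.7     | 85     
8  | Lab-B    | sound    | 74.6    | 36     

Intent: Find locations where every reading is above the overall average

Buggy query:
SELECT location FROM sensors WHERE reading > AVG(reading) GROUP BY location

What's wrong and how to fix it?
Bug: AVG() is an aggregate; it can't sit directly in WHERE

Fix: Compute the overall average in a scalar subquery and compare each group's MIN against it in HAVING

Corrected query:
SELECT location FROM sensors GROUP BY location HAVING MIN(reading) > (SELECT AVG(reading) FROM sensors)

Result:
(no rows)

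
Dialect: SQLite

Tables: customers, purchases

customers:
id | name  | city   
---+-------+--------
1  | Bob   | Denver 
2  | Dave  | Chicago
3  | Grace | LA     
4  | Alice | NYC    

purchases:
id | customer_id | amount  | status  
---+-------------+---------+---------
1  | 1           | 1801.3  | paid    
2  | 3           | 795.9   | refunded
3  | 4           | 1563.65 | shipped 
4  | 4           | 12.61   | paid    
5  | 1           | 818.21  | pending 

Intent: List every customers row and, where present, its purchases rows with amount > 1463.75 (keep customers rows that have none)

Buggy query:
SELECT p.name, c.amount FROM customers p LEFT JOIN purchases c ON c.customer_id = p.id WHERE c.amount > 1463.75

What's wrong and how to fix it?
Bug: Filtering c.amount in WHERE discards the NULL rows produced by LEFT JOIN, turning it into an inner join

Fix: Move the right-table condition into the ON clause so unmatched parents are kept

Corrected query:
SELECT p.name, c.amount FROM customers p LEFT JOIN purchases c ON c.customer_id = p.id AND c.amount > 1463.75

Result:
name  | amount 
------+--------
Bob   | 1801.3 
Dave  | NULL   
Grace | NULL   
Alice | 1563.65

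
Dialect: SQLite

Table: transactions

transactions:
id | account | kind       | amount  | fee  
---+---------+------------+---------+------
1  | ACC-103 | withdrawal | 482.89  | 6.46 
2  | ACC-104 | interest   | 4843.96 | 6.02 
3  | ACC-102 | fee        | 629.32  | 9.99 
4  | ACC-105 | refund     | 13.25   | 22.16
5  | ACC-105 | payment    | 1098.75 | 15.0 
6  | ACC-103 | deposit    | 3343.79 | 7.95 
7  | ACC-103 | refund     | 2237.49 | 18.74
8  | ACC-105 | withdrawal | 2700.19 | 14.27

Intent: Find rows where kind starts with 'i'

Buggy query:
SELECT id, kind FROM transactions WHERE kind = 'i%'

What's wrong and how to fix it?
Bug: '=' compares the literal string including the % character; pattern matching needs LIKE

Fix: Use LIKE for wildcard pattern matching

Corrected query:
SELECT id, kind FROM transactions WHERE kind LIKE 'i%'

Result:
id | kind    
---+---------
2  | interest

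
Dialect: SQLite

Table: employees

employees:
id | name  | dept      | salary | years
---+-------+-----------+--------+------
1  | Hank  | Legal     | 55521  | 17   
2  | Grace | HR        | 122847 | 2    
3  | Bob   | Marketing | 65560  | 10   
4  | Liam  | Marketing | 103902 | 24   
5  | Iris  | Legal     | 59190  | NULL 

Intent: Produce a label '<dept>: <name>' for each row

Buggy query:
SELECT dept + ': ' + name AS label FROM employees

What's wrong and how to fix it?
Bug: '+' is numeric addition; on text columns SQLite converts them to 0 instead of concatenating

Fix: Use the || operator for string concatenation

Corrected query:
SELECT dept || ': ' || name AS label FROM employees

Result:
label          
---------------
Legal: Hank    
HR: Grace      
Marketing: Bob 
Marketing: Liam
Legal: Iris    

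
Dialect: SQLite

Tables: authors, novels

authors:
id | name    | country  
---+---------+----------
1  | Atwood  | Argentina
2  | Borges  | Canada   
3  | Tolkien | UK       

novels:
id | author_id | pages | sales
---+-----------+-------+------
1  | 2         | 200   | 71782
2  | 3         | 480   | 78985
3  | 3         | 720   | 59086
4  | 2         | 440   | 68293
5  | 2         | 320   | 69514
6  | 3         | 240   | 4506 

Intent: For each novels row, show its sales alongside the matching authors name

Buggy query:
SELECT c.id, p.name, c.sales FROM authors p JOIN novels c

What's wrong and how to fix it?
Bug: JOIN with no ON clause produces a cartesian product; every novels row pairs with every authors row

Fix: Add ON c.author_id = p.id to the JOIN

Corrected query:
SELECT c.id, p.name, c.sales FROM authors p JOIN novels c ON c.author_id = p.id

Result:
id | name    | sales
---+---------+------
1  | Borges  | 71782
2  | Tolkien | 78985
3  | Tolkien | 59086
4  | Borges  | 68293
5  | Borges  | 69514
6  | Tolkien | 4506 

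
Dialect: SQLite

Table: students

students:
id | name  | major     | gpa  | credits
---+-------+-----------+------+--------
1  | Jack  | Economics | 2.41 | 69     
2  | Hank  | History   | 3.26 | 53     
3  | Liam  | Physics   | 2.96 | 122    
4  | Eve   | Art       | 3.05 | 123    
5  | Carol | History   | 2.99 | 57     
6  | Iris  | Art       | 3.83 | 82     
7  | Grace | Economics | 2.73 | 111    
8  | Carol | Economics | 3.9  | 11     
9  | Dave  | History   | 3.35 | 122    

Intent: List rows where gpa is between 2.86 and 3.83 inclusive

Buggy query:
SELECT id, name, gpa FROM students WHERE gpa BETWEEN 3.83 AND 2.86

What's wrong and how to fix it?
Bug: BETWEEN expects the lower bound first; with 3.83 AND 2.86 the range is empty

Fix: Write BETWEEN 2.86 AND 3.83

Corrected query:
SELECT id, name, gpa FROM students WHERE gpa BETWEEN 2.86 AND 3.83

Result:
id | name  | gpa 
---+-------+-----
2  | Hank  | 3.26
3  | Liam  | 2.96
4  | Eve   | 3.05
5  | Carol | 2.99
6  | Iris  | 3.83
9  | Dave  | 3.35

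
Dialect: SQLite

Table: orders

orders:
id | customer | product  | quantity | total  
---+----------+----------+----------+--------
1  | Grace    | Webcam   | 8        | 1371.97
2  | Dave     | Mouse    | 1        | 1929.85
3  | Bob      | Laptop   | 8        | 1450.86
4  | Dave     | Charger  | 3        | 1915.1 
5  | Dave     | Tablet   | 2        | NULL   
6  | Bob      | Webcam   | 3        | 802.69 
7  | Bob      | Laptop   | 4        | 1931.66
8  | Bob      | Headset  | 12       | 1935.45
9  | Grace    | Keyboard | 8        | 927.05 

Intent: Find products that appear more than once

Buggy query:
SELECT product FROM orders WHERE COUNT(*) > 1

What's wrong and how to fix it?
Bug: COUNT(*) is an aggregate and cannot be used in WHERE

Fix: Group first, then use HAVING for the count condition

Corrected query:
SELECT product FROM orders GROUP BY product HAVING COUNT(*) > 1

Result:
product
-------
Laptop 
Webcam 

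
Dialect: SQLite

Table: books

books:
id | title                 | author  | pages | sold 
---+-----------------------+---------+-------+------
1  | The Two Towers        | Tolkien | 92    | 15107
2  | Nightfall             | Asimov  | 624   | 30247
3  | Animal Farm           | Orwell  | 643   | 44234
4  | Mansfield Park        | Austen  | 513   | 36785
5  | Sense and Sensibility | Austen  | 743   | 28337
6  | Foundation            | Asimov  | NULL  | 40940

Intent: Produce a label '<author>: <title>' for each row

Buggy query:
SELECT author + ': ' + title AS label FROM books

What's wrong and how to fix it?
Bug: SQLite uses || for string concatenation; + coerces text to numbers (yielding 0)

Fix: Use the || operator for string concatenation

Corrected query:
SELECT author || ': ' || title AS label FROM books

Result:
label                        
-----------------------------
Tolkien: The Two Towers      
Asimov: Nightfall            
Orwell: Animal Farm          
Austen: Mansfield Park       
Austen: Sense and Sensibility
Asimov: Foundation           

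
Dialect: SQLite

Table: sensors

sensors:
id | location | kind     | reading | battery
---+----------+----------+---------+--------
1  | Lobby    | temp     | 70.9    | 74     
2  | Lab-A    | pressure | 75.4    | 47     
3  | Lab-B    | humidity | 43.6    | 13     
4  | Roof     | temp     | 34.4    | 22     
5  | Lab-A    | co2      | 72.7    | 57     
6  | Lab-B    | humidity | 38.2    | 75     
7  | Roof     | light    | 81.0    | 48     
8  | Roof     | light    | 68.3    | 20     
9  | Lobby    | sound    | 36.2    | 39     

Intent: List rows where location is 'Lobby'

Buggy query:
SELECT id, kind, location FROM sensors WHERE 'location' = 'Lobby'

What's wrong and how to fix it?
Bug: Single quotes denote string literals in SQL; the column name is being compared as a constant string

Fix: Reference the column as location without single quotes

Corrected query:
SELECT id, kind, location FROM sensors WHERE location = 'Lobby'

Result:
id | kind  | location
---+-------+---------
1  | temp  | Lobby   
9  | sound | Lobby   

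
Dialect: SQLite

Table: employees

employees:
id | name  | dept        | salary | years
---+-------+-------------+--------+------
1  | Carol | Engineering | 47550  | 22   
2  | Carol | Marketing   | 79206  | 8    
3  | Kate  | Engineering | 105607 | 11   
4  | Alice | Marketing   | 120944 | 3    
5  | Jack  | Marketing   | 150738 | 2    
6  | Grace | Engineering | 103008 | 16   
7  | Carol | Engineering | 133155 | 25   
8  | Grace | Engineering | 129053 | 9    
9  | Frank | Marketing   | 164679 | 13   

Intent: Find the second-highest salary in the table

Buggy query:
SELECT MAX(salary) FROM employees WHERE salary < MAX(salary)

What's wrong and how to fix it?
Bug: The inner MAX is an aggregate inside WHERE, which is not allowed

Fix: Compute the overall MAX in a subquery, then take MAX of rows below it

Corrected query:
SELECT MAX(salary) FROM employees WHERE salary < (SELECT MAX(salary) FROM employees)

Result:
MAX(salary)
-----------
150738     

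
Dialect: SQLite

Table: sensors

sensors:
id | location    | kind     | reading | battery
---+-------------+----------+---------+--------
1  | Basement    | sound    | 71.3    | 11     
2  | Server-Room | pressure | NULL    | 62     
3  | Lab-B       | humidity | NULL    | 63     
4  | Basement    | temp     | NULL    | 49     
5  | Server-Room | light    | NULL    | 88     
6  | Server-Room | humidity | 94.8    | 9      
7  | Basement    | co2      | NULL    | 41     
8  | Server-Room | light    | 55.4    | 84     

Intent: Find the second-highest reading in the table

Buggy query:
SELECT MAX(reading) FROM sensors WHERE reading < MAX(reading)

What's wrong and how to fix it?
Bug: The inner MAX is an aggregate inside WHERE, which is not allowed

Fix: Put the inner MAX in a scalar subquery

Corrected query:
SELECT MAX(reading) FROM sensors WHERE reading < (SELECT MAX(reading) FROM sensors)

Result:
MAX(reading)
------------
71.3        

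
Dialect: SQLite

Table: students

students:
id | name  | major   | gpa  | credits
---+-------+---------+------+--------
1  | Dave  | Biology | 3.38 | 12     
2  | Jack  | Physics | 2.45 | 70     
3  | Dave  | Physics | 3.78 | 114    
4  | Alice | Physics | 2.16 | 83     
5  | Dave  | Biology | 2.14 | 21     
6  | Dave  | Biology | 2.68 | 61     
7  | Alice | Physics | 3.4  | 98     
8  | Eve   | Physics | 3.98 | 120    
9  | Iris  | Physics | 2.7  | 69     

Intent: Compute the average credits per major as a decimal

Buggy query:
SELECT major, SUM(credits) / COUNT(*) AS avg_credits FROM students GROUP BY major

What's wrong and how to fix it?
Bug: Both operands are integers, so '/' performs integer division and truncates

Fix: Multiply by 1.0 (or CAST to REAL) to force floating-point division

Corrected query:
SELECT major, SUM(credits) * 1.0 / COUNT(*) AS avg_credits FROM students GROUP BY major

Result:
major   | avg_credits
--------+------------
Biology | 31.333333  
Physics | 92.333333  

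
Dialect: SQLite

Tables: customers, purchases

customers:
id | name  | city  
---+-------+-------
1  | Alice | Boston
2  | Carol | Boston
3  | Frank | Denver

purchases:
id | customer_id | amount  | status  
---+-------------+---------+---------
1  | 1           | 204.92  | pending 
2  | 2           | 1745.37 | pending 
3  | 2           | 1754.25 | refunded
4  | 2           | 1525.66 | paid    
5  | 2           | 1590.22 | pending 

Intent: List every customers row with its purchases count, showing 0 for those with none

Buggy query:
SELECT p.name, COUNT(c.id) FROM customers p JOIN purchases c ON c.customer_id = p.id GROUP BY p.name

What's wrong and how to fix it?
Bug: An inner join excludes parents with zero children

Fix: Use LEFT JOIN so parents without children still appear (COUNT(c.id) gives 0)

Corrected query:
SELECT p.name, COUNT(c.id) FROM customers p LEFT JOIN purchases c ON c.customer_id = p.id GROUP BY p.name

Result:
name  | COUNT(c.id)
------+------------
Alice | 1          
Carol | 4          
Frank | 0          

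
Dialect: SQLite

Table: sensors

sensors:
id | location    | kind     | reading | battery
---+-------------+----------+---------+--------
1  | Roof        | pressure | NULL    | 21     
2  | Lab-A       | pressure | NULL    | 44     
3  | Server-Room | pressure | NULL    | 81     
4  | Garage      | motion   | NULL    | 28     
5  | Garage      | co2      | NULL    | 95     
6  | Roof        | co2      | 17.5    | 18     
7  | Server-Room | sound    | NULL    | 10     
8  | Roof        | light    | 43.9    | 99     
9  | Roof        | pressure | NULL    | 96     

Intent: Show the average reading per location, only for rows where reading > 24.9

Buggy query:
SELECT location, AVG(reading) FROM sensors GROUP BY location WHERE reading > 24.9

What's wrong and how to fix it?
Bug: WHERE cannot follow GROUP BY

Fix: Place WHERE between FROM and GROUP BY

Corrected query:
SELECT location, AVG(reading) FROM sensors WHERE reading > 24.9 GROUP BY location

Result:
location | AVG(reading)
---------+-------------
Roof     | 43.9        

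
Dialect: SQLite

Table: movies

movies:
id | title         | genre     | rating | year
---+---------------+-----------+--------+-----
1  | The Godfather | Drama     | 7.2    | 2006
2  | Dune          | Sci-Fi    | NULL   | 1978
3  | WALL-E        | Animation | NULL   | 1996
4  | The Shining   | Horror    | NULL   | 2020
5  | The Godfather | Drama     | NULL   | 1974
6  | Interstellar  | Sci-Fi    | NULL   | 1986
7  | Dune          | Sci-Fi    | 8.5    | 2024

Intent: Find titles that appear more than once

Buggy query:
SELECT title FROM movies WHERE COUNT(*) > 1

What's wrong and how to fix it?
Bug: WHERE can't reference COUNT(*); aggregates are computed after WHERE

Fix: Group first, then use HAVING for the count condition

Corrected query:
SELECT title FROM movies GROUP BY title HAVING COUNT(*) > 1

Result:
title        
-------------
Dune         
The Godfather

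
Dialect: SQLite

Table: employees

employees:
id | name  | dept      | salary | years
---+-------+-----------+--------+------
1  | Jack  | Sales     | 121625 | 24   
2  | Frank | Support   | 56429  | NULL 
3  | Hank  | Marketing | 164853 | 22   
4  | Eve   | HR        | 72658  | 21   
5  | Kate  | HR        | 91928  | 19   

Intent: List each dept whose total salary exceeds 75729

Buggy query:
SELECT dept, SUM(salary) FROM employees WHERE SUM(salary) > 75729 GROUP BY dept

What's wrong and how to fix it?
Bug: Aggregate functions cannot appear in a WHERE clause

Fix: Move the aggregate condition to a HAVING clause

Corrected query:
SELECT dept, SUM(salary) FROM employees GROUP BY dept HAVING SUM(salary) > 75729

Result:
dept      | SUM(salary)
----------+------------
HR        | 164586     
Marketing | 164853     
Sales     | 121625     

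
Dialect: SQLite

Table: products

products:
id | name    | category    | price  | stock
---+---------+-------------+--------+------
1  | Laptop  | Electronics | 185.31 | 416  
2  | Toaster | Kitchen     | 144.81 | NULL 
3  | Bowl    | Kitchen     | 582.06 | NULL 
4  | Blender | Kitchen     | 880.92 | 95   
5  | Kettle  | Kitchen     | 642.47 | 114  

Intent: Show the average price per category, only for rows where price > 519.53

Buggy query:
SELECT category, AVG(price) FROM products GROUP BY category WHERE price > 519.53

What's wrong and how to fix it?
Bug: Row-level WHERE must come before GROUP BY in the clause order

Fix: Place WHERE between FROM and GROUP BY

Corrected query:
SELECT category, AVG(price) FROM products WHERE price > 519.53 GROUP BY category

Result:
category | AVG(price)
---------+-----------
Kitchen  | 701.816667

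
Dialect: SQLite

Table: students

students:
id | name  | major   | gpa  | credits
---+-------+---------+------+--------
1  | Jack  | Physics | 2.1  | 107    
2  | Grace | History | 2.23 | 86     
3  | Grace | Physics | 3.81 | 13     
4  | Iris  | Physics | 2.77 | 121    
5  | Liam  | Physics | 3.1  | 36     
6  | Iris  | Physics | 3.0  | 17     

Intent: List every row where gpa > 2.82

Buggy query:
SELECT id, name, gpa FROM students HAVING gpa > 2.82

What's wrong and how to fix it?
Bug: HAVING filters the output of aggregation, but this query has no GROUP BY and no aggregate functions, so SQLite rejects it (HAVING clause on a non-aggregate query); the condition here is per row

Fix: Replace HAVING with WHERE since the condition applies to individual rows

Corrected query:
SELECT id, name, gpa FROM students WHERE gpa > 2.82

Result:
id | name  | gpa 
---+-------+-----
3  | Grace | 3.81
5  | Liam  | 3.1 
6  | Iris  | 3   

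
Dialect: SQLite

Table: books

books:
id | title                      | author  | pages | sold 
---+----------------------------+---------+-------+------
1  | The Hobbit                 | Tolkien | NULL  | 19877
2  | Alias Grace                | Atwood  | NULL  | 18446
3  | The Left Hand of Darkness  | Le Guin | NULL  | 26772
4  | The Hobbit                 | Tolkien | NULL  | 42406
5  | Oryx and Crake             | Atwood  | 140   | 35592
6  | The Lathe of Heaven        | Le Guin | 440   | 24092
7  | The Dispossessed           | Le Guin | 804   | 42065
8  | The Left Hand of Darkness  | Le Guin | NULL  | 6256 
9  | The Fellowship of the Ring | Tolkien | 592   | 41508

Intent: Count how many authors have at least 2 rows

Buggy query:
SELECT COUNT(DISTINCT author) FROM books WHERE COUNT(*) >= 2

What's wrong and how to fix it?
Bug: COUNT(*) cannot appear in WHERE; the per-group count doesn't exist yet

Fix: Group first with HAVING COUNT(*) >= 2, then COUNT the resulting groups

Corrected query:
SELECT COUNT(*) FROM (SELECT author FROM books GROUP BY author HAVING COUNT(*) >= 2)

Result:
COUNT(*)
--------
3       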